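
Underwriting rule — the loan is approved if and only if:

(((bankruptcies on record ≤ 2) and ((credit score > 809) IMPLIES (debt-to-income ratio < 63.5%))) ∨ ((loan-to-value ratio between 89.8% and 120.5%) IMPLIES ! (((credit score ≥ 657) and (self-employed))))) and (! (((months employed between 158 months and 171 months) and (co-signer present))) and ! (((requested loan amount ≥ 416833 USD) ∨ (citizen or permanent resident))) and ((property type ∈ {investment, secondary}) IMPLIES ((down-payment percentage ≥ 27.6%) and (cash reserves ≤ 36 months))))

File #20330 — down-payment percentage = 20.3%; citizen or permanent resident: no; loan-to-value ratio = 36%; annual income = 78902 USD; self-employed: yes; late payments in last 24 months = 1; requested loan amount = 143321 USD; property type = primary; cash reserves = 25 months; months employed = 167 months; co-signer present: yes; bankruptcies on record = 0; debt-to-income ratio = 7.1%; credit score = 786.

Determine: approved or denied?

Denied

Atomic conditions:
  bankruptcies on record ≤ 2: 0 ≤ 2 is true
  credit score > 809: 786 > 809 is false
  debt-to-income ratio < 63.5%: 7.1 < 63.5 is true
  loan-to-value ratio between 89.8% and 120.5%: 36 in [89.8, 120.5] is false
  credit score ≥ 657: 786 ≥ 657 is true
  self-employed: yes → true
  months employed between 158 months and 171 months: 167 in [158, 171] is true
  co-signer present: yes → true
  requested loan amount ≥ 416833 USD: 143321 ≥ 416833 is false
  citizen or permanent resident: no → false
  property type ∈ {investment, secondary}: primary is not in the set → false
  down-payment percentage ≥ 27.6%: 20.3 ≥ 27.6 is false
  cash reserves ≤ 36 months: 25 ≤ 36 is true
Combine:
[1.1.2] false → true (antecedent false ⇒ implication holds) = true
[1.1] true AND true = true
[1.2.2.1] true AND true = true
[1.2.2] NOT true = false
[1.2] false → false (antecedent false ⇒ implication holds) = true
[1] true OR true = true
[2.1.1] true AND true = true
[2.1] NOT true = false
[2.2.1] false OR false = false
[2.2] NOT false = true
[2.3.2] false AND true = false
[2.3] false → false (antecedent false ⇒ implication holds) = true
[2] false AND true AND true = false
[root] true AND false = false
Overall: false → denied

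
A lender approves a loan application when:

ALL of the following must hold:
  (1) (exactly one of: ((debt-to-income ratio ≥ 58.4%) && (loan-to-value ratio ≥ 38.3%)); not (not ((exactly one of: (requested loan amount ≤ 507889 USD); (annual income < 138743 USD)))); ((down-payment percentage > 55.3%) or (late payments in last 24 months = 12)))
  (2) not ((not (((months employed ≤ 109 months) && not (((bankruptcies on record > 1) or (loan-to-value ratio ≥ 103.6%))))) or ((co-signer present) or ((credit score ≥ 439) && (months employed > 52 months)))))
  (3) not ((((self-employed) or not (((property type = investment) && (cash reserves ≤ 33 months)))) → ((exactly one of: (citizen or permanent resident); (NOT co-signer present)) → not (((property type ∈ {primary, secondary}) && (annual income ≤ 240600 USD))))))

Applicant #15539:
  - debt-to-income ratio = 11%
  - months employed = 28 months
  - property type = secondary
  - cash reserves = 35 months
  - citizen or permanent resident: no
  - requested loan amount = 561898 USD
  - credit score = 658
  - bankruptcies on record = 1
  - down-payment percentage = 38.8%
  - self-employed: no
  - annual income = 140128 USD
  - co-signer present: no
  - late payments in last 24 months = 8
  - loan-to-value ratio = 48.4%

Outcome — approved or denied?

Atomic conditions:
  debt-to-income ratio ≥ 58.4%: 11 ≥ 58.4 is false
  loan-to-value ratio ≥ 38.3%: 48.4 ≥ 38.3 is true
  requested loan amount ≤ 507889 USD: 561898 ≤ 507889 is false
  annual income < 138743 USD: 140128 < 138743 is false
  down-payment percentage > 55.3%: 38.8 > 55.3 is false
  late payments in last 24 months = 12: 8 == 12 is false
  months employed ≤ 109 months: 28 ≤ 109 is true
  bankruptcies on record > 1: 1 > 1 is false
  loan-to-value ratio ≥ 103.6%: 48.4 ≥ 103.6 is false
  co-signer present: no → false
  credit score ≥ 439: 658 ≥ 439 is true
  months employed > 52 months: 28 > 52 is false
  self-employed: no → false
  property type = investment: secondary == investment is false
  cash reserves ≤ 33 months: 35 ≤ 33 is false
  citizen or permanent resident: no → false
  NOT co-signer present: no → true
  property type ∈ {primary, secondary}: secondary is in the set → true
  annual income ≤ 240600 USD: 140128 ≤ 240600 is true
Combine:
[1.1] false AND true = false
[1.2.1.1] exactly-one(false, false) = false
[1.2.1] NOT false = true
[1.2] NOT true = false
[1.3] false OR false = false
[1] exactly-one(false, false, false) = false
[2.1.1.1.2.1] false OR false = false
[2.1.1.1.2] NOT false = true
[2.1.1.1] true AND true = true
[2.1.1] NOT true = false
[2.1.2.2] true AND false = false
[2.1.2] false OR false = false
[2.1] false OR false = false
[2] NOT false = true
[3.1.1.2.1] false AND false = false
[3.1.1.2] NOT false = true
[3.1.1] false OR true = true
[3.1.2.1] exactly-one(false, true) = true
[3.1.2.2.1] true AND true = true
[3.1.2.2] NOT true = false
[3.1.2] true → false = false
[3.1] true → false = false
[3] NOT false = true
[root] false AND true AND true = false
Overall: false → denied

Denied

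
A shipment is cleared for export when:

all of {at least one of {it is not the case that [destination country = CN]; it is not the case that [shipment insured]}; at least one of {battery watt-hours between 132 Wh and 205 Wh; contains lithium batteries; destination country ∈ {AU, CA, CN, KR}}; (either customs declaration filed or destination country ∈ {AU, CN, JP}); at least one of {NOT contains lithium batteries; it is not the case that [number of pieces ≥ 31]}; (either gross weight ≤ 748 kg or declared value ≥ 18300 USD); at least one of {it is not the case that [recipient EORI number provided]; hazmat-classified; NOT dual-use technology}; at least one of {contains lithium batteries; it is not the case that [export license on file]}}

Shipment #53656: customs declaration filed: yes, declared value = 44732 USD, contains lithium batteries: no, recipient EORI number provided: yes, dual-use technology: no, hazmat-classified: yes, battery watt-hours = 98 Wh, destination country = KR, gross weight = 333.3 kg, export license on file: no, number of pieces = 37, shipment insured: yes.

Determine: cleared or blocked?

Atomic conditions:
  destination country = CN: KR == CN is false
  shipment insured: yes → true
  battery watt-hours between 132 Wh and 205 Wh: 98 in [132, 205] is false
  contains lithium batteries: no → false
  destination country ∈ {AU, CA, CN, KR}: KR is in the set → true
  customs declaration filed: yes → true
  destination country ∈ {AU, CN, JP}: KR is not in the set → false
  NOT contains lithium batteries: no → true
  number of pieces ≥ 31: 37 ≥ 31 is true
  gross weight ≤ 748 kg: 333.3 ≤ 748 is true
  declared value ≥ 18300 USD: 44732 ≥ 18300 is true
  recipient EORI number provided: yes → true
  hazmat-classified: yes → true
  NOT dual-use technology: no → true
  export license on file: no → false
Combine:
[1.1] NOT false = true
[1.2] NOT true = false
[1] true OR false = true
[2] false OR false OR true = true
[3] true OR false = true
[4.2] NOT true = false
[4] true OR false = true
[5] true OR true = true
[6.1] NOT true = false
[6] false OR true OR true = true
[7.2] NOT false = true
[7] false OR true = true
[root] true AND true AND true AND true AND true AND true AND true = true
Overall: true → cleared

Cleared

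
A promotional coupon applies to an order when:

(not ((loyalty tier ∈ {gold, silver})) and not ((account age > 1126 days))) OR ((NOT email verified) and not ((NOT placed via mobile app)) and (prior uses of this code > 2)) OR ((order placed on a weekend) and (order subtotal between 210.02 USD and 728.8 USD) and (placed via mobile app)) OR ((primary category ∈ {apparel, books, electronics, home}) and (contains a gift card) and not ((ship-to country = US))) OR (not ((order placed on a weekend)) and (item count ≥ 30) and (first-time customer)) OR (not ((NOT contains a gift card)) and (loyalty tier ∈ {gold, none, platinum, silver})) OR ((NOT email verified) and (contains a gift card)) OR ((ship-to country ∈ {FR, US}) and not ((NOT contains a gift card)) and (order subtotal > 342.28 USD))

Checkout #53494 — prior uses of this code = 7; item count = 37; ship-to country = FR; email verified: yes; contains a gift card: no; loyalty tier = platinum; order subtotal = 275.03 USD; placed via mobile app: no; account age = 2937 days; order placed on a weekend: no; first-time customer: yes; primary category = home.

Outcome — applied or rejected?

Atomic conditions:
  loyalty tier ∈ {gold, silver}: platinum is not in the set → false
  account age > 1126 days: 2937 > 1126 is true
  NOT email verified: yes → false
  NOT placed via mobile app: no → true
  prior uses of this code > 2: 7 > 2 is true
  order placed on a weekend: no → false
  order subtotal between 210.02 USD and 728.8 USD: 275.03 in [210.02, 728.8] is true
  placed via mobile app: no → false
  primary category ∈ {apparel, books, electronics, home}: home is in the set → true
  contains a gift card: no → false
  ship-to country = US: FR == US is false
  item count ≥ 30: 37 ≥ 30 is true
  first-time customer: yes → true
  NOT contains a gift card: no → true
  loyalty tier ∈ {gold, none, platinum, silver}: platinum is in the set → true
  ship-to country ∈ {FR, US}: FR is in the set → true
  order subtotal > 342.28 USD: 275.03 > 342.28 is false
Combine:
[1.1] NOT false = true
[1.2] NOT true = false
[1] true AND false = false
[2.2] NOT true = false
[2] false AND false AND true = false
[3] false AND true AND false = false
[4.3] NOT false = true
[4] true AND false AND true = false
[5.1] NOT false = true
[5] true AND true AND true = true
[6.1] NOT true = false
[6] false AND true = false
[7] false AND false = false
[8.2] NOT true = false
[8] true AND false AND false = false
[root] false OR false OR false OR false OR true OR false OR false OR false = true
Overall: true → applied

Applied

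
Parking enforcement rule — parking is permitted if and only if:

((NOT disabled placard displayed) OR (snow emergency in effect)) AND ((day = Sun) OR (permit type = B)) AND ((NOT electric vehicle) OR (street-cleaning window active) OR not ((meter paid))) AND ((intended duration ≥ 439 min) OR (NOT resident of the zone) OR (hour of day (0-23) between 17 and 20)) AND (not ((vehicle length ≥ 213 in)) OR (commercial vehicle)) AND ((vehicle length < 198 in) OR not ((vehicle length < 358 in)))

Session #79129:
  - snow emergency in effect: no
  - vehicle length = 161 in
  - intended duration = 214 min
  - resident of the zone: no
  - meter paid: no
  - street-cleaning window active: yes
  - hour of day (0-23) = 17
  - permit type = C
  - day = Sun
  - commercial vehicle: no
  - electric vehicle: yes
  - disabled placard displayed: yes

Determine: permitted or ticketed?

Ticketed

Atomic conditions:
  NOT disabled placard displayed: yes → false
  snow emergency in effect: no → false
  day = Sun: Sun == Sun is true
  permit type = B: C == B is false
  NOT electric vehicle: yes → false
  street-cleaning window active: yes → true
  meter paid: no → false
  intended duration ≥ 439 min: 214 ≥ 439 is false
  NOT resident of the zone: no → true
  hour of day (0-23) between 17 and 20: 17 in [17, 20] is true
  vehicle length ≥ 213 in: 161 ≥ 213 is false
  commercial vehicle: no → false
  vehicle length < 198 in: 161 < 198 is true
  vehicle length < 358 in: 161 < 358 is true
Combine:
[1] false OR false = false
[2] true OR false = true
[3.3] NOT false = true
[3] false OR true OR true = true
[4] false OR true OR true = true
[5.1] NOT false = true
[5] true OR false = true
[6.2] NOT true = false
[6] true OR false = true
[root] false AND true AND true AND true AND true AND true = false
Overall: false → ticketed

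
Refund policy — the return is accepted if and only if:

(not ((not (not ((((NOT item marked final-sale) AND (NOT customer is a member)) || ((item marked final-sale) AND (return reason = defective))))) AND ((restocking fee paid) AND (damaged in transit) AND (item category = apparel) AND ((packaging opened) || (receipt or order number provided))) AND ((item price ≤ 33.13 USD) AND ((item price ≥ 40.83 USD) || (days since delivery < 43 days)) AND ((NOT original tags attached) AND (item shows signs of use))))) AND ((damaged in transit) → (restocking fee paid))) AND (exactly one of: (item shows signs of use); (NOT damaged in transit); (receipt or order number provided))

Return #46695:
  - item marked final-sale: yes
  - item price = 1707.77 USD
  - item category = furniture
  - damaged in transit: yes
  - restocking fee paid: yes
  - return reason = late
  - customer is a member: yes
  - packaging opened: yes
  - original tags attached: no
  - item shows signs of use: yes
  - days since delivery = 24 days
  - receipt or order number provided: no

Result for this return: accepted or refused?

Accepted

Atomic conditions:
  NOT item marked final-sale: yes → false
  NOT customer is a member: yes → false
  item marked final-sale: yes → true
  return reason = defective: late == defective is false
  restocking fee paid: yes → true
  damaged in transit: yes → true
  item category = apparel: furniture == apparel is false
  packaging opened: yes → true
  receipt or order number provided: no → false
  item price ≤ 33.13 USD: 1707.77 ≤ 33.13 is false
  item price ≥ 40.83 USD: 1707.77 ≥ 40.83 is true
  days since delivery < 43 days: 24 < 43 is true
  NOT original tags attached: no → true
  item shows signs of use: yes → true
  NOT damaged in transit: yes → false
Combine:
[1.1.1.1.1.1.1] false AND false = false
[1.1.1.1.1.1.2] true AND false = false
[1.1.1.1.1.1] false OR false = false
[1.1.1.1.1] NOT false = true
[1.1.1.1] NOT true = false
[1.1.1.2.4] true OR false = true
[1.1.1.2] true AND true AND false AND true = false
[1.1.1.3.2] true OR true = true
[1.1.1.3.3] true AND true = true
[1.1.1.3] false AND true AND true = false
[1.1.1] false AND false AND false = false
[1.1] NOT false = true
[1.2] true → true = true
[1] true AND true = true
[2] exactly-one(true, false, false) = true
[root] true AND true = true
Overall: true → accepted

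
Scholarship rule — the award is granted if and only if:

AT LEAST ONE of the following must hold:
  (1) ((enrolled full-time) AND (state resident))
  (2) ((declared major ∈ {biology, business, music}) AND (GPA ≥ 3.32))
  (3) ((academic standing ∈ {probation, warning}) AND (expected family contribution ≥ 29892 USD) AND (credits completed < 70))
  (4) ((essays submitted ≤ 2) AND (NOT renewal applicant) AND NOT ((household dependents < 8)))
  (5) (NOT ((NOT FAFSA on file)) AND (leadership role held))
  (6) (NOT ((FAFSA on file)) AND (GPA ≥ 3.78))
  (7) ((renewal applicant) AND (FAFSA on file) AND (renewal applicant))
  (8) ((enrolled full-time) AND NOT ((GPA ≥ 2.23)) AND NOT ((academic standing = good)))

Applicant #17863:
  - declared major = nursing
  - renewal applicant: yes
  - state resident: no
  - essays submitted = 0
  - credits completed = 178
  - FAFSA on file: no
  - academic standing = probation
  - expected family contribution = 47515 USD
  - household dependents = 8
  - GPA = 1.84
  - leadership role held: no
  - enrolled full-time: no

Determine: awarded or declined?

Atomic conditions:
  enrolled full-time: no → false
  state resident: no → false
  declared major ∈ {biology, business, music}: nursing is not in the set → false
  GPA ≥ 3.32: 1.84 ≥ 3.32 is false
  academic standing ∈ {probation, warning}: probation is in the set → true
  expected family contribution ≥ 29892 USD: 47515 ≥ 29892 is true
  credits completed < 70: 178 < 70 is false
  essays submitted ≤ 2: 0 ≤ 2 is true
  NOT renewal applicant: yes → false
  household dependents < 8: 8 < 8 is false
  NOT FAFSA on file: no → true
  leadership role held: no → false
  FAFSA on file: no → false
  GPA ≥ 3.78: 1.84 ≥ 3.78 is false
  renewal applicant: yes → true
  GPA ≥ 2.23: 1.84 ≥ 2.23 is false
  academic standing = good: probation == good is false
Combine:
[1] false AND false = false
[2] false AND false = false
[3] true AND true AND false = false
[4.3] NOT false = true
[4] true AND false AND true = false
[5.1] NOT true = false
[5] false AND false = false
[6.1] NOT false = true
[6] true AND false = false
[7] true AND false AND true = false
[8.2] NOT false = true
[8.3] NOT false = true
[8] false AND true AND true = false
[root] false OR false OR false OR false OR false OR false OR false OR false = false
Overall: false → declined

Declined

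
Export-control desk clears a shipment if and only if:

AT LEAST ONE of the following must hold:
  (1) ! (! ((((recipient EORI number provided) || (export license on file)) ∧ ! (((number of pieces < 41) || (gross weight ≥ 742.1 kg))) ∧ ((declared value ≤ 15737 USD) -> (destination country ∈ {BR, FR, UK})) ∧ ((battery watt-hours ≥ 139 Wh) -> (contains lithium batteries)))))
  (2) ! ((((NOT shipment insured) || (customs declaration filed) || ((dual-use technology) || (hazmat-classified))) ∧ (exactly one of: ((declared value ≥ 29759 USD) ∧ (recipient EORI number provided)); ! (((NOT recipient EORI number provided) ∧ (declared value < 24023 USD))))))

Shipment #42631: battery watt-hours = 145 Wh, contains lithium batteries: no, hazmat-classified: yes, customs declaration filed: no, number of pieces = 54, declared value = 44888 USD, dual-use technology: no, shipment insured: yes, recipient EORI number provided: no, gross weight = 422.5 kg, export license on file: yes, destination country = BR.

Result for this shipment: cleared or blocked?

Atomic conditions:
  recipient EORI number provided: no → false
  export license on file: yes → true
  number of pieces < 41: 54 < 41 is false
  gross weight ≥ 742.1 kg: 422.5 ≥ 742.1 is false
  declared value ≤ 15737 USD: 44888 ≤ 15737 is false
  destination country ∈ {BR, FR, UK}: BR is in the set → true
  battery watt-hours ≥ 139 Wh: 145 ≥ 139 is true
  contains lithium batteries: no → false
  NOT shipment insured: yes → false
  customs declaration filed: no → false
  dual-use technology: no → false
  hazmat-classified: yes → true
  declared value ≥ 29759 USD: 44888 ≥ 29759 is true
  NOT recipient EORI number provided: no → true
  declared value < 24023 USD: 44888 < 24023 is false
Combine:
[1.1.1.1] false OR true = true
[1.1.1.2.1] false OR false = false
[1.1.1.2] NOT false = true
[1.1.1.3] false → true (antecedent false ⇒ implication holds) = true
[1.1.1.4] true → false = false
[1.1.1] true AND true AND true AND false = false
[1.1] NOT false = true
[1] NOT true = false
[2.1.1.3] false OR true = true
[2.1.1] false OR false OR true = true
[2.1.2.1] true AND false = false
[2.1.2.2.1] true AND false = false
[2.1.2.2] NOT false = true
[2.1.2] exactly-one(false, true) = true
[2.1] true AND true = true
[2] NOT true = false
[root] false OR false = false
Overall: false → blocked

Blocked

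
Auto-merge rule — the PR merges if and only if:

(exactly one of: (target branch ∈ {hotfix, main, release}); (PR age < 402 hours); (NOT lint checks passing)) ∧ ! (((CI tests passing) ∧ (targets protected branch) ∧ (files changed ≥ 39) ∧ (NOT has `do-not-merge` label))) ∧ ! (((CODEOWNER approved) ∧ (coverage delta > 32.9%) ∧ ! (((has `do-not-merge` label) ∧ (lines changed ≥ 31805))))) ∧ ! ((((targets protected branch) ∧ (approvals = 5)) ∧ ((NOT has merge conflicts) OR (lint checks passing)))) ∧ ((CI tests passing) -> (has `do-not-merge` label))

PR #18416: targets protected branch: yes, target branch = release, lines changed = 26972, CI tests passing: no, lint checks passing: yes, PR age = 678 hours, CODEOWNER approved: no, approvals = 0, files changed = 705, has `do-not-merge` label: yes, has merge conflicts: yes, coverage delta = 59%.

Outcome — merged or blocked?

Atomic conditions:
  target branch ∈ {hotfix, main, release}: release is in the set → true
  PR age < 402 hours: 678 < 402 is false
  NOT lint checks passing: yes → false
  CI tests passing: no → false
  targets protected branch: yes → true
  files changed ≥ 39: 705 ≥ 39 is true
  NOT has `do-not-merge` label: yes → false
  CODEOWNER approved: no → false
  coverage delta > 32.9%: 59 > 32.9 is true
  has `do-not-merge` label: yes → true
  lines changed ≥ 31805: 26972 ≥ 31805 is false
  approvals = 5: 0 == 5 is false
  NOT has merge conflicts: yes → false
  lint checks passing: yes → true
Combine:
[1] exactly-one(true, false, false) = true
[2.1] false AND true AND true AND false = false
[2] NOT false = true
[3.1.3.1] true AND false = false
[3.1.3] NOT false = true
[3.1] false AND true AND true = false
[3] NOT false = true
[4.1.1] true AND false = false
[4.1.2] false OR true = true
[4.1] false AND true = false
[4] NOT false = true
[5] false → true (antecedent false ⇒ implication holds) = true
[root] true AND true AND true AND true AND true = true
Overall: true → merged

Merged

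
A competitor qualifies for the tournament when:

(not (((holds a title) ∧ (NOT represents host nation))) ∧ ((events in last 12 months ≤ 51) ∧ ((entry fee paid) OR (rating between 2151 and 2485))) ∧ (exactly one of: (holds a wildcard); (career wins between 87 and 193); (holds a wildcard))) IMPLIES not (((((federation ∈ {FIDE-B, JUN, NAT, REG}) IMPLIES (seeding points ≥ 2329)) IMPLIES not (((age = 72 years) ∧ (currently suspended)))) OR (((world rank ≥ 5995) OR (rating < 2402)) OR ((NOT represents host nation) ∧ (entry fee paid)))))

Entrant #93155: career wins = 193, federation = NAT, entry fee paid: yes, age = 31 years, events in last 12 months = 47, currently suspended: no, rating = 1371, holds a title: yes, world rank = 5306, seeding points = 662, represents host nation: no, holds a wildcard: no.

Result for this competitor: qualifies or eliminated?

Atomic conditions:
  holds a title: yes → true
  NOT represents host nation: no → true
  events in last 12 months ≤ 51: 47 ≤ 51 is true
  entry fee paid: yes → true
  rating between 2151 and 2485: 1371 in [2151, 2485] is false
  holds a wildcard: no → false
  career wins between 87 and 193: 193 in [87, 193] is true
  federation ∈ {FIDE-B, JUN, NAT, REG}: NAT is in the set → true
  seeding points ≥ 2329: 662 ≥ 2329 is false
  age = 72 years: 31 == 72 is false
  currently suspended: no → false
  world rank ≥ 5995: 5306 ≥ 5995 is false
  rating < 2402: 1371 < 2402 is true
Combine:
[1.1.1] true AND true = true
[1.1] NOT true = false
[1.2.2] true OR false = true
[1.2] true AND true = true
[1.3] exactly-one(false, true, false) = true
[1] false AND true AND true = false
[2.1.1.1] true → false = false
[2.1.1.2.1] false AND false = false
[2.1.1.2] NOT false = true
[2.1.1] false → true (antecedent false ⇒ implication holds) = true
[2.1.2.1] false OR true = true
[2.1.2.2] true AND true = true
[2.1.2] true OR true = true
[2.1] true OR true = true
[2] NOT true = false
[root] false → false (antecedent false ⇒ implication holds) = true
Overall: true → qualifies

Qualifies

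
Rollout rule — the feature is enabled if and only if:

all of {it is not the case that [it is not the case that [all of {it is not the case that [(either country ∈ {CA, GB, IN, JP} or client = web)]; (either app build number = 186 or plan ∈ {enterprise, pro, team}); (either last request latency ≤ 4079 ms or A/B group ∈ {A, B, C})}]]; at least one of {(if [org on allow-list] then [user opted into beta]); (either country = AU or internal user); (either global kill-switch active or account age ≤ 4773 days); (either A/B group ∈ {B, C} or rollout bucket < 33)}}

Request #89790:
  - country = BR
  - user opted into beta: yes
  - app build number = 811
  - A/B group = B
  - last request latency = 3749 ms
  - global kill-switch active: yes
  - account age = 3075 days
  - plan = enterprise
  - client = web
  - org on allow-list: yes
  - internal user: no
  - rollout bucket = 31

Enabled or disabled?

Atomic conditions:
  country ∈ {CA, GB, IN, JP}: BR is not in the set → false
  client = web: web == web is true
  app build number = 186: 811 == 186 is false
  plan ∈ {enterprise, pro, team}: enterprise is in the set → true
  last request latency ≤ 4079 ms: 3749 ≤ 4079 is true
  A/B group ∈ {A, B, C}: B is in the set → true
  org on allow-list: yes → true
  user opted into beta: yes → true
  country = AU: BR == AU is false
  internal user: no → false
  global kill-switch active: yes → true
  account age ≤ 4773 days: 3075 ≤ 4773 is true
  A/B group ∈ {B, C}: B is in the set → true
  rollout bucket < 33: 31 < 33 is true
Combine:
[1.1.1.1.1] false OR true = true
[1.1.1.1] NOT true = false
[1.1.1.2] false OR true = true
[1.1.1.3] true OR true = true
[1.1.1] false AND true AND true = false
[1.1] NOT false = true
[1] NOT true = false
[2.1] true → true = true
[2.2] false OR false = false
[2.3] true OR true = true
[2.4] true OR true = true
[2] true OR false OR true OR true = true
[root] false AND true = false
Overall: false → disabled

Disabled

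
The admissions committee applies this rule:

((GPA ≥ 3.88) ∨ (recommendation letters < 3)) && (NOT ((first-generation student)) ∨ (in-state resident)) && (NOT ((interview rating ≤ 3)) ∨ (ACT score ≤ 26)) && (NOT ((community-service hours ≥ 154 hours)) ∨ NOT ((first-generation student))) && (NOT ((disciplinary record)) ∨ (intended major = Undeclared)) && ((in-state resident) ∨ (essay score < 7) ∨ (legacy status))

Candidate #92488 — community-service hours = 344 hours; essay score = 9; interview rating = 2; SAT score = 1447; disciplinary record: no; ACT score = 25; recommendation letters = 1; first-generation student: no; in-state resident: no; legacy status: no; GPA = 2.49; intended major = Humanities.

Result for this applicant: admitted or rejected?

Rejected

Atomic conditions:
  GPA ≥ 3.88: 2.49 ≥ 3.88 is false
  recommendation letters < 3: 1 < 3 is true
  first-generation student: no → false
  in-state resident: no → false
  interview rating ≤ 3: 2 ≤ 3 is true
  ACT score ≤ 26: 25 ≤ 26 is true
  community-service hours ≥ 154 hours: 344 ≥ 154 is true
  disciplinary record: no → false
  intended major = Undeclared: Humanities == Undeclared is false
  essay score < 7: 9 < 7 is false
  legacy status: no → false
Combine:
[1] false OR true = true
[2.1] NOT false = true
[2] true OR false = true
[3.1] NOT true = false
[3] false OR true = true
[4.1] NOT true = false
[4.2] NOT false = true
[4] false OR true = true
[5.1] NOT false = true
[5] true OR false = true
[6] false OR false OR false = false
[root] true AND true AND true AND true AND true AND false = false
Overall: false → rejected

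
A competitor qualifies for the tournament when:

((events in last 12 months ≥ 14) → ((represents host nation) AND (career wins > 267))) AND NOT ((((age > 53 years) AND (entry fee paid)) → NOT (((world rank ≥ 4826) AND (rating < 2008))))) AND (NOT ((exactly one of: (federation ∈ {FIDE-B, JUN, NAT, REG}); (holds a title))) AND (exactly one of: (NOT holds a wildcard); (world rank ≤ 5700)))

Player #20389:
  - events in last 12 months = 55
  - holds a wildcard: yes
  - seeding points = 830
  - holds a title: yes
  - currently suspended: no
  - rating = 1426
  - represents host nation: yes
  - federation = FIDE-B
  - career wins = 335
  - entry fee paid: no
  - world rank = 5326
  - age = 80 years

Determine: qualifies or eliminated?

Eliminated

Atomic conditions:
  events in last 12 months ≥ 14: 55 ≥ 14 is true
  represents host nation: yes → true
  career wins > 267: 335 > 267 is true
  age > 53 years: 80 > 53 is true
  entry fee paid: no → false
  world rank ≥ 4826: 5326 ≥ 4826 is true
  rating < 2008: 1426 < 2008 is true
  federation ∈ {FIDE-B, JUN, NAT, REG}: FIDE-B is in the set → true
  holds a title: yes → true
  NOT holds a wildcard: yes → false
  world rank ≤ 5700: 5326 ≤ 5700 is true
Combine:
[1.2] true AND true = true
[1] true → true = true
[2.1.1] true AND false = false
[2.1.2.1] true AND true = true
[2.1.2] NOT true = false
[2.1] false → false (antecedent false ⇒ implication holds) = true
[2] NOT true = false
[3.1.1] exactly-one(true, true) = false
[3.1] NOT false = true
[3.2] exactly-one(false, true) = true
[3] true AND true = true
[root] true AND false AND true = false
Overall: false → eliminated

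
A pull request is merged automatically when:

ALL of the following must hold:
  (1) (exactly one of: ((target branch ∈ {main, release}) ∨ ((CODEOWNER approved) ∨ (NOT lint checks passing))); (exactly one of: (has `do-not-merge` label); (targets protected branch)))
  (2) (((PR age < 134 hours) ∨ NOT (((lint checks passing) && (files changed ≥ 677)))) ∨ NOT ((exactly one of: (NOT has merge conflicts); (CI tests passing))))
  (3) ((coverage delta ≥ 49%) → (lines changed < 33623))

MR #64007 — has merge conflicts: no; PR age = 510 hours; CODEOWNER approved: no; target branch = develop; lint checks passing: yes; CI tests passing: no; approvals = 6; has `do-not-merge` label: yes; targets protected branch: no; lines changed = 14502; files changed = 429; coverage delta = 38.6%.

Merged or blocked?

Merged

Atomic conditions:
  target branch ∈ {main, release}: develop is not in the set → false
  CODEOWNER approved: no → false
  NOT lint checks passing: yes → false
  has `do-not-merge` label: yes → true
  targets protected branch: no → false
  PR age < 134 hours: 510 < 134 is false
  lint checks passing: yes → true
  files changed ≥ 677: 429 ≥ 677 is false
  NOT has merge conflicts: no → true
  CI tests passing: no → false
  coverage delta ≥ 49%: 38.6 ≥ 49 is false
  lines changed < 33623: 14502 < 33623 is true
Combine:
[1.1.2] false OR false = false
[1.1] false OR false = false
[1.2] exactly-one(true, false) = true
[1] exactly-one(false, true) = true
[2.1.2.1] true AND false = false
[2.1.2] NOT false = true
[2.1] false OR true = true
[2.2.1] exactly-one(true, false) = true
[2.2] NOT true = false
[2] true OR false = true
[3] false → true (antecedent false ⇒ implication holds) = true
[root] true AND true AND true = true
Overall: true → merged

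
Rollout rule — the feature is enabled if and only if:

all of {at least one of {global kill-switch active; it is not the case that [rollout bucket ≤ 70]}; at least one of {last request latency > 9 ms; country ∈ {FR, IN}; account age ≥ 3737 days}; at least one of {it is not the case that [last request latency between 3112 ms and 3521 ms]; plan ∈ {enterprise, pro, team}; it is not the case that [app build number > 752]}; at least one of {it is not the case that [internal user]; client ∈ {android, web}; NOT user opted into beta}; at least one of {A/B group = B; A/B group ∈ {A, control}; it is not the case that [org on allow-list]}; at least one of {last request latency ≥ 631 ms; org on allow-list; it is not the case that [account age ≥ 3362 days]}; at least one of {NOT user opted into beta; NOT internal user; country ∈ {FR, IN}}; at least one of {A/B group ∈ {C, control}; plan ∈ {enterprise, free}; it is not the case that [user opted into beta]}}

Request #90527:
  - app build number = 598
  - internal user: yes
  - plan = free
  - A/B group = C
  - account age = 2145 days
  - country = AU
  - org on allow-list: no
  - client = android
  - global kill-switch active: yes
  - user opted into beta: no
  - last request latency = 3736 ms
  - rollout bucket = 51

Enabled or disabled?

Enabled

Atomic conditions:
  global kill-switch active: yes → true
  rollout bucket ≤ 70: 51 ≤ 70 is true
  last request latency > 9 ms: 3736 > 9 is true
  country ∈ {FR, IN}: AU is not in the set → false
  account age ≥ 3737 days: 2145 ≥ 3737 is false
  last request latency between 3112 ms and 3521 ms: 3736 in [3112, 3521] is false
  plan ∈ {enterprise, pro, team}: free is not in the set → false
  app build number > 752: 598 > 752 is false
  internal user: yes → true
  client ∈ {android, web}: android is in the set → true
  NOT user opted into beta: no → true
  A/B group = B: C == B is false
  A/B group ∈ {A, control}: C is not in the set → false
  org on allow-list: no → false
  last request latency ≥ 631 ms: 3736 ≥ 631 is true
  account age ≥ 3362 days: 2145 ≥ 3362 is false
  NOT internal user: yes → false
  A/B group ∈ {C, control}: C is in the set → true
  plan ∈ {enterprise, free}: free is in the set → true
  user opted into beta: no → false
Combine:
[1.2] NOT true = false
[1] true OR false = true
[2] true OR false OR false = true
[3.1] NOT false = true
[3.3] NOT false = true
[3] true OR false OR true = true
[4.1] NOT true = false
[4] false OR true OR true = true
[5.3] NOT false = true
[5] false OR false OR true = true
[6.3] NOT false = true
[6] true OR false OR true = true
[7] true OR false OR false = true
[8.3] NOT false = true
[8] true OR true OR true = true
[root] true AND true AND true AND true AND true AND true AND true AND true = true
Overall: true → enabled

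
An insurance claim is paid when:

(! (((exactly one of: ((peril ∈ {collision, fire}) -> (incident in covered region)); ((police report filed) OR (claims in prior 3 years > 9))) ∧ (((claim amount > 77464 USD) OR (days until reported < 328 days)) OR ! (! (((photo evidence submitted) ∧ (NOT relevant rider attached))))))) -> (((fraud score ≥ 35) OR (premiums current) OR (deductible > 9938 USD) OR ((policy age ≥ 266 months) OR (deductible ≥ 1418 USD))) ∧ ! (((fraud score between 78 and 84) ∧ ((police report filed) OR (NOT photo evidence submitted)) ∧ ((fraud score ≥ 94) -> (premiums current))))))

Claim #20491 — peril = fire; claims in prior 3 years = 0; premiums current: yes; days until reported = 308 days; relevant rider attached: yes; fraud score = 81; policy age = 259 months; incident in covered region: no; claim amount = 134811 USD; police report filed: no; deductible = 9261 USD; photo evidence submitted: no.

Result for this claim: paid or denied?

Denied

Atomic conditions:
  peril ∈ {collision, fire}: fire is in the set → true
  incident in covered region: no → false
  police report filed: no → false
  claims in prior 3 years > 9: 0 > 9 is false
  claim amount > 77464 USD: 134811 > 77464 is true
  days until reported < 328 days: 308 < 328 is true
  photo evidence submitted: no → false
  NOT relevant rider attached: yes → false
  fraud score ≥ 35: 81 ≥ 35 is true
  premiums current: yes → true
  deductible > 9938 USD: 9261 > 9938 is false
  policy age ≥ 266 months: 259 ≥ 266 is false
  deductible ≥ 1418 USD: 9261 ≥ 1418 is true
  fraud score between 78 and 84: 81 in [78, 84] is true
  NOT photo evidence submitted: no → true
  fraud score ≥ 94: 81 ≥ 94 is false
Combine:
[1.1.1.1] true → false = false
[1.1.1.2] false OR false = false
[1.1.1] exactly-one(false, false) = false
[1.1.2.1] true OR true = true
[1.1.2.2.1.1] false AND false = false
[1.1.2.2.1] NOT false = true
[1.1.2.2] NOT true = false
[1.1.2] true OR false = true
[1.1] false AND true = false
[1] NOT false = true
[2.1.4] false OR true = true
[2.1] true OR true OR false OR true = true
[2.2.1.2] false OR true = true
[2.2.1.3] false → true (antecedent false ⇒ implication holds) = true
[2.2.1] true AND true AND true = true
[2.2] NOT true = false
[2] true AND false = false
[root] true → false = false
Overall: false → denied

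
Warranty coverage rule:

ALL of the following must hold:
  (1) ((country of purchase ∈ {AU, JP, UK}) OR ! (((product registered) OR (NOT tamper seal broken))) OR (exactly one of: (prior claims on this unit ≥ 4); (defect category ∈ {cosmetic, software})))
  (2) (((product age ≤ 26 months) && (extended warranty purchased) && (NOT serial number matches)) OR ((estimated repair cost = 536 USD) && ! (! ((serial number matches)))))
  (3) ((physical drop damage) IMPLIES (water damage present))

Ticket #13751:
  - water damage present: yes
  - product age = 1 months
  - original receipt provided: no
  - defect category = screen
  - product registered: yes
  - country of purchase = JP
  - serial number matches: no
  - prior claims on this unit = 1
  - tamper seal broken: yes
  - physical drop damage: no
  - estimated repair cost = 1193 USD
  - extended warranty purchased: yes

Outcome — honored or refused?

Honored

Atomic conditions:
  country of purchase ∈ {AU, JP, UK}: JP is in the set → true
  product registered: yes → true
  NOT tamper seal broken: yes → false
  prior claims on this unit ≥ 4: 1 ≥ 4 is false
  defect category ∈ {cosmetic, software}: screen is not in the set → false
  product age ≤ 26 months: 1 ≤ 26 is true
  extended warranty purchased: yes → true
  NOT serial number matches: no → true
  estimated repair cost = 536 USD: 1193 == 536 is false
  serial number matches: no → false
  physical drop damage: no → false
  water damage present: yes → true
Combine:
[1.2.1] true OR false = true
[1.2] NOT true = false
[1.3] exactly-one(false, false) = false
[1] true OR false OR false = true
[2.1] true AND true AND true = true
[2.2.2.1] NOT false = true
[2.2.2] NOT true = false
[2.2] false AND false = false
[2] true OR false = true
[3] false → true (antecedent false ⇒ implication holds) = true
[root] true AND true AND true = true
Overall: true → honored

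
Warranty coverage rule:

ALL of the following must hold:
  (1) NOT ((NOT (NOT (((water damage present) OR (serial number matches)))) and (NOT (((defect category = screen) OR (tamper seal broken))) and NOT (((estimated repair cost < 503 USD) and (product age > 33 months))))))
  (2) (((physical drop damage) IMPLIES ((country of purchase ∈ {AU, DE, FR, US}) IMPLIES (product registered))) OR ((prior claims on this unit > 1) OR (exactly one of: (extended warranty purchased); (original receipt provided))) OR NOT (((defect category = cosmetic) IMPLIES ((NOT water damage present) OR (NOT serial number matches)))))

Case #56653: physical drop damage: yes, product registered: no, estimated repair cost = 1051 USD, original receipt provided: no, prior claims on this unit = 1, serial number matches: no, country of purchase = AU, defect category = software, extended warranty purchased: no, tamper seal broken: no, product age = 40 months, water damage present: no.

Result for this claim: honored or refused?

Refused

Atomic conditions:
  water damage present: no → false
  serial number matches: no → false
  defect category = screen: software == screen is false
  tamper seal broken: no → false
  estimated repair cost < 503 USD: 1051 < 503 is false
  product age > 33 months: 40 > 33 is true
  physical drop damage: yes → true
  country of purchase ∈ {AU, DE, FR, US}: AU is in the set → true
  product registered: no → false
  prior claims on this unit > 1: 1 > 1 is false
  extended warranty purchased: no → false
  original receipt provided: no → false
  defect category = cosmetic: software == cosmetic is false
  NOT water damage present: no → true
  NOT serial number matches: no → true
Combine:
[1.1.1.1.1] false OR false = false
[1.1.1.1] NOT false = true
[1.1.1] NOT true = false
[1.1.2.1.1] false OR false = false
[1.1.2.1] NOT false = true
[1.1.2.2.1] false AND true = false
[1.1.2.2] NOT false = true
[1.1.2] true AND true = true
[1.1] false AND true = false
[1] NOT false = true
[2.1.2] true → false = false
[2.1] true → false = false
[2.2.2] exactly-one(false, false) = false
[2.2] false OR false = false
[2.3.1.2] true OR true = true
[2.3.1] false → true (antecedent false ⇒ implication holds) = true
[2.3] NOT true = false
[2] false OR false OR false = false
[root] true AND false = false
Overall: false → refused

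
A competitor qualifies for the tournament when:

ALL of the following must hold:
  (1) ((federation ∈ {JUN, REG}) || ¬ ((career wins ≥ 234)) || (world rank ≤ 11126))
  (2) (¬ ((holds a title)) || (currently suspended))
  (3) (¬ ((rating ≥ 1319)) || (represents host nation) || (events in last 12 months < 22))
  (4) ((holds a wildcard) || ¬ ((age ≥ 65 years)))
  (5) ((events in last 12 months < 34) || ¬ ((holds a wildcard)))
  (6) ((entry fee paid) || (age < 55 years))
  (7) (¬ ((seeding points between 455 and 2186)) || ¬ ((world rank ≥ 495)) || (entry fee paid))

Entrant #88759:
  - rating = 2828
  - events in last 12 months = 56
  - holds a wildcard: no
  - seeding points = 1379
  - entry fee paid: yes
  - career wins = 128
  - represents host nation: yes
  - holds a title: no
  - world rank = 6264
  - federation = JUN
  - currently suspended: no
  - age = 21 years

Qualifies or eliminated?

Atomic conditions:
  federation ∈ {JUN, REG}: JUN is in the set → true
  career wins ≥ 234: 128 ≥ 234 is false
  world rank ≤ 11126: 6264 ≤ 11126 is true
  holds a title: no → false
  currently suspended: no → false
  rating ≥ 1319: 2828 ≥ 1319 is true
  represents host nation: yes → true
  events in last 12 months < 22: 56 < 22 is false
  holds a wildcard: no → false
  age ≥ 65 years: 21 ≥ 65 is false
  events in last 12 months < 34: 56 < 34 is false
  entry fee paid: yes → true
  age < 55 years: 21 < 55 is true
  seeding points between 455 and 2186: 1379 in [455, 2186] is true
  world rank ≥ 495: 6264 ≥ 495 is true
Combine:
[1.2] NOT false = true
[1] true OR true OR true = true
[2.1] NOT false = true
[2] true OR false = true
[3.1] NOT true = false
[3] false OR true OR false = true
[4.2] NOT false = true
[4] false OR true = true
[5.2] NOT false = true
[5] false OR true = true
[6] true OR true = true
[7.1] NOT true = false
[7.2] NOT true = false
[7] false OR false OR true = true
[root] true AND true AND true AND true AND true AND true AND true = true
Overall: true → qualifies

Qualifies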